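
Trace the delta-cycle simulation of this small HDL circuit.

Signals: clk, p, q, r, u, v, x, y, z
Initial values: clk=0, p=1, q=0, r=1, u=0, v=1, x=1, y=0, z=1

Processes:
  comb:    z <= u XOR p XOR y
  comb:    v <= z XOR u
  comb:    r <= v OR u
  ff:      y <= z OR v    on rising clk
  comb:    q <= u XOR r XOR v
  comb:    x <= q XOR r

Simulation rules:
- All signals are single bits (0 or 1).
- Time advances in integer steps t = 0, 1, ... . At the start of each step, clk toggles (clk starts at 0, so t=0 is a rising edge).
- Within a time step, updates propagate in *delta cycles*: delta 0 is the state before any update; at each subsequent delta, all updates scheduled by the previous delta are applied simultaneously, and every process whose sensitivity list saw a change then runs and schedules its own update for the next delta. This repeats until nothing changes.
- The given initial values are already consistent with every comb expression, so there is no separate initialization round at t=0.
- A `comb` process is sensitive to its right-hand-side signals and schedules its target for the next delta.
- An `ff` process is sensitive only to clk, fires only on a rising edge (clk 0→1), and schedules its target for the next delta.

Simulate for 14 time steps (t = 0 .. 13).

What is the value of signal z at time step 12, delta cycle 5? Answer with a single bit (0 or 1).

0

t0.Δ0 v=1 clk=0 q=0 y=0 r=1 p=1 u=0 x=1 z=1
t0.Δ1 v=1 clk=1 q=0 y=0 r=1 p=1 u=0 x=1 z=1
t0.Δ2 v=1 clk=1 q=0 y=1 r=1 p=1 u=0 x=1 z=1
t0.Δ3 v=1 clk=1 q=0 y=1 r=1 p=1 u=0 x=1 z=0
t0.Δ4 v=0 clk=1 q=0 y=1 r=1 p=1 u=0 x=1 z=0
t0.Δ5 v=0 clk=1 q=1 y=1 r=0 p=1 u=0 x=1 z=0
t0.Δ6 v=0 clk=1 q=0 y=1 r=0 p=1 u=0 x=1 z=0
t0.Δ7 v=0 clk=1 q=0 y=1 r=0 p=1 u=0 x=0 z=0
t1.Δ0 v=0 clk=1 q=0 y=1 r=0 p=1 u=0 x=0 z=0
t1.Δ1 v=0 clk=0 q=0 y=1 r=0 p=1 u=0 x=0 z=0
t2.Δ0 v=0 clk=0 q=0 y=1 r=0 p=1 u=0 x=0 z=0
t2.Δ1 v=0 clk=1 q=0 y=1 r=0 p=1 u=0 x=0 z=0
t2.Δ2 v=0 clk=1 q=0 y=0 r=0 p=1 u=0 x=0 z=0
t2.Δ3 v=0 clk=1 q=0 y=0 r=0 p=1 u=0 x=0 z=1
t2.Δ4 v=1 clk=1 q=0 y=0 r=0 p=1 u=0 x=0 z=1
t2.Δ5 v=1 clk=1 q=1 y=0 r=1 p=1 u=0 x=0 z=1
t2.Δ6 v=1 clk=1 q=0 y=0 r=1 p=1 u=0 x=0 z=1
t2.Δ7 v=1 clk=1 q=0 y=0 r=1 p=1 u=0 x=1 z=1
t3.Δ0 v=1 clk=1 q=0 y=0 r=1 p=1 u=0 x=1 z=1
t3.Δ1 v=1 clk=0 q=0 y=0 r=1 p=1 u=0 x=1 z=1
t4.Δ0 v=1 clk=0 q=0 y=0 r=1 p=1 u=0 x=1 z=1
t4.Δ1 v=1 clk=1 q=0 y=0 r=1 p=1 u=0 x=1 z=1
t4.Δ2 v=1 clk=1 q=0 y=1 r=1 p=1 u=0 x=1 z=1
t4.Δ3 v=1 clk=1 q=0 y=1 r=1 p=1 u=0 x=1 z=0
t4.Δ4 v=0 clk=1 q=0 y=1 r=1 p=1 u=0 x=1 z=0
t4.Δ5 v=0 clk=1 q=1 y=1 r=0 p=1 u=0 x=1 z=0
t4.Δ6 v=0 clk=1 q=0 y=1 r=0 p=1 u=0 x=1 z=0
t4.Δ7 v=0 clk=1 q=0 y=1 r=0 p=1 u=0 x=0 z=0
t5.Δ0 v=0 clk=1 q=0 y=1 r=0 p=1 u=0 x=0 z=0
t5.Δ1 v=0 clk=0 q=0 y=1 r=0 p=1 u=0 x=0 z=0
t6.Δ0 v=0 clk=0 q=0 y=1 r=0 p=1 u=0 x=0 z=0
t6.Δ1 v=0 clk=1 q=0 y=1 r=0 p=1 u=0 x=0 z=0
t6.Δ2 v=0 clk=1 q=0 y=0 r=0 p=1 u=0 x=0 z=0
t6.Δ3 v=0 clk=1 q=0 y=0 r=0 p=1 u=0 x=0 z=1
t6.Δ4 v=1 clk=1 q=0 y=0 r=0 p=1 u=0 x=0 z=1
t6.Δ5 v=1 clk=1 q=1 y=0 r=1 p=1 u=0 x=0 z=1
t6.Δ6 v=1 clk=1 q=0 y=0 r=1 p=1 u=0 x=0 z=1
t6.Δ7 v=1 clk=1 q=0 y=0 r=1 p=1 u=0 x=1 z=1
t7.Δ0 v=1 clk=1 q=0 y=0 r=1 p=1 u=0 x=1 z=1
t7.Δ1 v=1 clk=0 q=0 y=0 r=1 p=1 u=0 x=1 z=1
t8.Δ0 v=1 clk=0 q=0 y=0 r=1 p=1 u=0 x=1 z=1
t8.Δ1 v=1 clk=1 q=0 y=0 r=1 p=1 u=0 x=1 z=1
t8.Δ2 v=1 clk=1 q=0 y=1 r=1 p=1 u=0 x=1 z=1
t8.Δ3 v=1 clk=1 q=0 y=1 r=1 p=1 u=0 x=1 z=0
t8.Δ4 v=0 clk=1 q=0 y=1 r=1 p=1 u=0 x=1 z=0
t8.Δ5 v=0 clk=1 q=1 y=1 r=0 p=1 u=0 x=1 z=0
t8.Δ6 v=0 clk=1 q=0 y=1 r=0 p=1 u=0 x=1 z=0
t8.Δ7 v=0 clk=1 q=0 y=1 r=0 p=1 u=0 x=0 z=0
t9.Δ0 v=0 clk=1 q=0 y=1 r=0 p=1 u=0 x=0 z=0
t9.Δ1 v=0 clk=0 q=0 y=1 r=0 p=1 u=0 x=0 z=0
t10.Δ0 v=0 clk=0 q=0 y=1 r=0 p=1 u=0 x=0 z=0
t10.Δ1 v=0 clk=1 q=0 y=1 r=0 p=1 u=0 x=0 z=0
t10.Δ2 v=0 clk=1 q=0 y=0 r=0 p=1 u=0 x=0 z=0
t10.Δ3 v=0 clk=1 q=0 y=0 r=0 p=1 u=0 x=0 z=1
t10.Δ4 v=1 clk=1 q=0 y=0 r=0 p=1 u=0 x=0 z=1
t10.Δ5 v=1 clk=1 q=1 y=0 r=1 p=1 u=0 x=0 z=1
t10.Δ6 v=1 clk=1 q=0 y=0 r=1 p=1 u=0 x=0 z=1
t10.Δ7 v=1 clk=1 q=0 y=0 r=1 p=1 u=0 x=1 z=1
t11.Δ0 v=1 clk=1 q=0 y=0 r=1 p=1 u=0 x=1 z=1
t11.Δ1 v=1 clk=0 q=0 y=0 r=1 p=1 u=0 x=1 z=1
t12.Δ0 v=1 clk=0 q=0 y=0 r=1 p=1 u=0 x=1 z=1
t12.Δ1 v=1 clk=1 q=0 y=0 r=1 p=1 u=0 x=1 z=1
t12.Δ2 v=1 clk=1 q=0 y=1 r=1 p=1 u=0 x=1 z=1
t12.Δ3 v=1 clk=1 q=0 y=1 r=1 p=1 u=0 x=1 z=0
t12.Δ4 v=0 clk=1 q=0 y=1 r=1 p=1 u=0 x=1 z=0
t12.Δ5 v=0 clk=1 q=1 y=1 r=0 p=1 u=0 x=1 z=0
t12.Δ6 v=0 clk=1 q=0 y=1 r=0 p=1 u=0 x=1 z=0
t12.Δ7 v=0 clk=1 q=0 y=1 r=0 p=1 u=0 x=0 z=0
t13.Δ0 v=0 clk=1 q=0 y=1 r=0 p=1 u=0 x=0 z=0
t13.Δ1 v=0 clk=0 q=0 y=1 r=0 p=1 u=0 x=0 z=0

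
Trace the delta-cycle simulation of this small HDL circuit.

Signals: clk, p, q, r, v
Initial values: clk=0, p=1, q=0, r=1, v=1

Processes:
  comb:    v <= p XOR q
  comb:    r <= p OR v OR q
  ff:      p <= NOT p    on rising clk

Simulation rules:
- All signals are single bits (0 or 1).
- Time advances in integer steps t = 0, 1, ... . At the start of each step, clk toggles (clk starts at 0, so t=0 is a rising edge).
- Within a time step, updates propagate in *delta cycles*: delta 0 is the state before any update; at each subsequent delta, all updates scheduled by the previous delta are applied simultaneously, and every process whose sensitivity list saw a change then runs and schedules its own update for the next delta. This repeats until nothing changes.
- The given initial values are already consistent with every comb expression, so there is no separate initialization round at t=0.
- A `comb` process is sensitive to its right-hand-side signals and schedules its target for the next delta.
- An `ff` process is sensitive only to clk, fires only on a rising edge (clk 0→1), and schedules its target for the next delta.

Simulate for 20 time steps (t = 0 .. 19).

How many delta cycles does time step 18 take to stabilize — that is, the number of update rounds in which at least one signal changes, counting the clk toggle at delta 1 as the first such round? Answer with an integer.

[bits: v,r,p,clk,q]
t=0: Δ0=11100 Δ1=11110 Δ2=11010 Δ3=01010 Δ4=00010 | 4Δ
t=1: Δ0=00010 Δ1=00000 | 1Δ
t=2: Δ0=00000 Δ1=00010 Δ2=00110 Δ3=11110 | 3Δ
t=3: Δ0=11110 Δ1=11100 | 1Δ
t=4: Δ0=11100 Δ1=11110 Δ2=11010 Δ3=01010 Δ4=00010 | 4Δ
t=5: Δ0=00010 Δ1=00000 | 1Δ
t=6: Δ0=00000 Δ1=00010 Δ2=00110 Δ3=11110 | 3Δ
t=7: Δ0=11110 Δ1=11100 | 1Δ
t=8: Δ0=11100 Δ1=11110 Δ2=11010 Δ3=01010 Δ4=00010 | 4Δ
t=9: Δ0=00010 Δ1=00000 | 1Δ
t=10: Δ0=00000 Δ1=00010 Δ2=00110 Δ3=11110 | 3Δ
t=11: Δ0=11110 Δ1=11100 | 1Δ
t=12: Δ0=11100 Δ1=11110 Δ2=11010 Δ3=01010 Δ4=00010 | 4Δ
t=13: Δ0=00010 Δ1=00000 | 1Δ
t=14: Δ0=00000 Δ1=00010 Δ2=00110 Δ3=11110 | 3Δ
t=15: Δ0=11110 Δ1=11100 | 1Δ
t=16: Δ0=11100 Δ1=11110 Δ2=11010 Δ3=01010 Δ4=00010 | 4Δ
t=17: Δ0=00010 Δ1=00000 | 1Δ
t=18: Δ0=00000 Δ1=00010 Δ2=00110 Δ3=11110 | 3Δ
t=19: Δ0=11110 Δ1=11100 | 1Δ

3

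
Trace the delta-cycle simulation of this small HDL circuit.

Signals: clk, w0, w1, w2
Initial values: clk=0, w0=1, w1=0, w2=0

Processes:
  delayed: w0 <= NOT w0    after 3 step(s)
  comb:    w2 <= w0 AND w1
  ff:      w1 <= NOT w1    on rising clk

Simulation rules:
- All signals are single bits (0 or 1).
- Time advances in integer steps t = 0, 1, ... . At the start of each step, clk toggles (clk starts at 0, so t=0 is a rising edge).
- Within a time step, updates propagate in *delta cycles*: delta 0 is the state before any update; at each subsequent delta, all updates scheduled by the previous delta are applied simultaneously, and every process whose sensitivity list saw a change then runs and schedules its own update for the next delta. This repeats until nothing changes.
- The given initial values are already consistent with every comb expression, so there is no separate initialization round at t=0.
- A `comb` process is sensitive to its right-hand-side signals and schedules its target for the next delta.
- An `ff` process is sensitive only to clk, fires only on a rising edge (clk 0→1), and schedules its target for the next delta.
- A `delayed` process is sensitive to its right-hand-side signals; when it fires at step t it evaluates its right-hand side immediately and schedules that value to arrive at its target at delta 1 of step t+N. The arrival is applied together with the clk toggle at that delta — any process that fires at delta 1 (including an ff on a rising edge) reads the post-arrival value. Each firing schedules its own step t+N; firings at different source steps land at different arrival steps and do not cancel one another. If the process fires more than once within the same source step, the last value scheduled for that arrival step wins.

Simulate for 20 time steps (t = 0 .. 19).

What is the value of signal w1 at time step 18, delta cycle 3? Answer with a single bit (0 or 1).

0

[bits: w1,clk,w0,w2]
t=0: Δ0=0010 Δ1=0110 Δ2=1110 Δ3=1111 | 3Δ
t=1: Δ0=1111 Δ1=1011 | 1Δ
t=2: Δ0=1011 Δ1=1111 Δ2=0111 Δ3=0110 | 3Δ
t=3: Δ0=0110 Δ1=0010 | 1Δ
t=4: Δ0=0010 Δ1=0110 Δ2=1110 Δ3=1111 | 3Δ
t=5: Δ0=1111 Δ1=1011 | 1Δ
t=6: Δ0=1011 Δ1=1111 Δ2=0111 Δ3=0110 | 3Δ
t=7: Δ0=0110 Δ1=0010 | 1Δ
t=8: Δ0=0010 Δ1=0110 Δ2=1110 Δ3=1111 | 3Δ
t=9: Δ0=1111 Δ1=1011 | 1Δ
t=10: Δ0=1011 Δ1=1111 Δ2=0111 Δ3=0110 | 3Δ
t=11: Δ0=0110 Δ1=0010 | 1Δ
t=12: Δ0=0010 Δ1=0110 Δ2=1110 Δ3=1111 | 3Δ
t=13: Δ0=1111 Δ1=1011 | 1Δ
t=14: Δ0=1011 Δ1=1111 Δ2=0111 Δ3=0110 | 3Δ
t=15: Δ0=0110 Δ1=0010 | 1Δ
t=16: Δ0=0010 Δ1=0110 Δ2=1110 Δ3=1111 | 3Δ
t=17: Δ0=1111 Δ1=1011 | 1Δ
t=18: Δ0=1011 Δ1=1111 Δ2=0111 Δ3=0110 | 3Δ
t=19: Δ0=0110 Δ1=0010 | 1Δ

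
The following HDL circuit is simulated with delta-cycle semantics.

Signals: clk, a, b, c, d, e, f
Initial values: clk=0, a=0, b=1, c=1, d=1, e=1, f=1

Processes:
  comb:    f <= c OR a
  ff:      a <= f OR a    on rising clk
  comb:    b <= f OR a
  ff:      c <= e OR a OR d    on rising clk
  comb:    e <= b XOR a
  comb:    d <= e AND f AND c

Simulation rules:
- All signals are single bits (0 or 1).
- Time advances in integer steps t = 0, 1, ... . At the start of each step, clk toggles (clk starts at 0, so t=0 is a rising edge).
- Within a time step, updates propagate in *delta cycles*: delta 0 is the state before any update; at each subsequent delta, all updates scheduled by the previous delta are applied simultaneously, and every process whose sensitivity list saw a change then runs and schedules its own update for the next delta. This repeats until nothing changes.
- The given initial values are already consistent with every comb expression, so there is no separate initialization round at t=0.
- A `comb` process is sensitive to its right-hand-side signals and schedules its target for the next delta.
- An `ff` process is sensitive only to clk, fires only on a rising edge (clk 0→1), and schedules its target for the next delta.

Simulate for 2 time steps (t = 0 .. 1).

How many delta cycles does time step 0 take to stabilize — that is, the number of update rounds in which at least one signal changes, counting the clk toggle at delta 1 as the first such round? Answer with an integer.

[bits: e,b,clk,f,a,d,c]
t=0: Δ0=1101011 Δ1=1111011 Δ2=1111111 Δ3=0111111 Δ4=0111101 | 4Δ
t=1: Δ0=0111101 Δ1=0101101 | 1Δ

4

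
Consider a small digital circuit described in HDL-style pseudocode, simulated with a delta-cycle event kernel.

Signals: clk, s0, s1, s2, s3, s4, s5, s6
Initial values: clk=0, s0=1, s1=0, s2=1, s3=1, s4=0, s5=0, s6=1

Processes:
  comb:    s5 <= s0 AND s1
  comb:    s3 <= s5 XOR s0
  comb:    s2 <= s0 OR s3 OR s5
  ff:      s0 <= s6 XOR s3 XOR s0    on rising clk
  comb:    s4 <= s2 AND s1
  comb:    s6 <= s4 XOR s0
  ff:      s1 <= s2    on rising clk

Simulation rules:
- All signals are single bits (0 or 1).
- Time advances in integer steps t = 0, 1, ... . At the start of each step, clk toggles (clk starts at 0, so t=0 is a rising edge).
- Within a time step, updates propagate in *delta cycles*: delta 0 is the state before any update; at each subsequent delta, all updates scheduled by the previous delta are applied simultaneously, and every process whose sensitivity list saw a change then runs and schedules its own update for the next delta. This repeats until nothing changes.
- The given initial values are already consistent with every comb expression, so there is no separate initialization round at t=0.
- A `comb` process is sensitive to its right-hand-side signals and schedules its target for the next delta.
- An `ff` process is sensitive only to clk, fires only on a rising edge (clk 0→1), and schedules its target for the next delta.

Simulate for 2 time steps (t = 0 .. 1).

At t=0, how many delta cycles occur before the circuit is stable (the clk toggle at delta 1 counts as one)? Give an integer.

4

t0.Δ0 clk=0 s3=1 s0=1 s1=0 s4=0 s6=1 s5=0 s2=1
t0.Δ1 clk=1 s3=1 s0=1 s1=0 s4=0 s6=1 s5=0 s2=1
t0.Δ2 clk=1 s3=1 s0=1 s1=1 s4=0 s6=1 s5=0 s2=1
t0.Δ3 clk=1 s3=1 s0=1 s1=1 s4=1 s6=1 s5=1 s2=1
t0.Δ4 clk=1 s3=0 s0=1 s1=1 s4=1 s6=0 s5=1 s2=1
t1.Δ0 clk=1 s3=0 s0=1 s1=1 s4=1 s6=0 s5=1 s2=1
t1.Δ1 clk=0 s3=0 s0=1 s1=1 s4=1 s6=0 s5=1 s2=1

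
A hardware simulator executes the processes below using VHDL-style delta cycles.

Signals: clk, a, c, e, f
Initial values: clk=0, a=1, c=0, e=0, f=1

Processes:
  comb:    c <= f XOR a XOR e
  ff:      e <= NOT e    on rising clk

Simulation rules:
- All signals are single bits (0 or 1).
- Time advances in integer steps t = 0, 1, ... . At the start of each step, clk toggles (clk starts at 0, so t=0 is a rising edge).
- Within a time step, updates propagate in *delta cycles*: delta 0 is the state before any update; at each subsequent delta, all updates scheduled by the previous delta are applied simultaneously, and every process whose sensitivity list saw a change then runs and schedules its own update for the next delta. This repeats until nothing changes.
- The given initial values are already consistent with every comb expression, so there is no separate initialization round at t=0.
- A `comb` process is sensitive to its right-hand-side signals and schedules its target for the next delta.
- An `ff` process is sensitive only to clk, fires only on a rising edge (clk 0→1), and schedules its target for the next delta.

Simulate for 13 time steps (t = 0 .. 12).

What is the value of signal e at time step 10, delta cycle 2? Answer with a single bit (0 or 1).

0

t0.Δ0 c=0 clk=0 e=0 a=1 f=1
t0.Δ1 c=0 clk=1 e=0 a=1 f=1
t0.Δ2 c=0 clk=1 e=1 a=1 f=1
t0.Δ3 c=1 clk=1 e=1 a=1 f=1
t1.Δ0 c=1 clk=1 e=1 a=1 f=1
t1.Δ1 c=1 clk=0 e=1 a=1 f=1
t2.Δ0 c=1 clk=0 e=1 a=1 f=1
t2.Δ1 c=1 clk=1 e=1 a=1 f=1
t2.Δ2 c=1 clk=1 e=0 a=1 f=1
t2.Δ3 c=0 clk=1 e=0 a=1 f=1
t3.Δ0 c=0 clk=1 e=0 a=1 f=1
t3.Δ1 c=0 clk=0 e=0 a=1 f=1
t4.Δ0 c=0 clk=0 e=0 a=1 f=1
t4.Δ1 c=0 clk=1 e=0 a=1 f=1
t4.Δ2 c=0 clk=1 e=1 a=1 f=1
t4.Δ3 c=1 clk=1 e=1 a=1 f=1
t5.Δ0 c=1 clk=1 e=1 a=1 f=1
t5.Δ1 c=1 clk=0 e=1 a=1 f=1
t6.Δ0 c=1 clk=0 e=1 a=1 f=1
t6.Δ1 c=1 clk=1 e=1 a=1 f=1
t6.Δ2 c=1 clk=1 e=0 a=1 f=1
t6.Δ3 c=0 clk=1 e=0 a=1 f=1
t7.Δ0 c=0 clk=1 e=0 a=1 f=1
t7.Δ1 c=0 clk=0 e=0 a=1 f=1
t8.Δ0 c=0 clk=0 e=0 a=1 f=1
t8.Δ1 c=0 clk=1 e=0 a=1 f=1
t8.Δ2 c=0 clk=1 e=1 a=1 f=1
t8.Δ3 c=1 clk=1 e=1 a=1 f=1
t9.Δ0 c=1 clk=1 e=1 a=1 f=1
t9.Δ1 c=1 clk=0 e=1 a=1 f=1
t10.Δ0 c=1 clk=0 e=1 a=1 f=1
t10.Δ1 c=1 clk=1 e=1 a=1 f=1
t10.Δ2 c=1 clk=1 e=0 a=1 f=1
t10.Δ3 c=0 clk=1 e=0 a=1 f=1
t11.Δ0 c=0 clk=1 e=0 a=1 f=1
t11.Δ1 c=0 clk=0 e=0 a=1 f=1
t12.Δ0 c=0 clk=0 e=0 a=1 f=1
t12.Δ1 c=0 clk=1 e=0 a=1 f=1
t12.Δ2 c=0 clk=1 e=1 a=1 f=1
t12.Δ3 c=1 clk=1 e=1 a=1 f=1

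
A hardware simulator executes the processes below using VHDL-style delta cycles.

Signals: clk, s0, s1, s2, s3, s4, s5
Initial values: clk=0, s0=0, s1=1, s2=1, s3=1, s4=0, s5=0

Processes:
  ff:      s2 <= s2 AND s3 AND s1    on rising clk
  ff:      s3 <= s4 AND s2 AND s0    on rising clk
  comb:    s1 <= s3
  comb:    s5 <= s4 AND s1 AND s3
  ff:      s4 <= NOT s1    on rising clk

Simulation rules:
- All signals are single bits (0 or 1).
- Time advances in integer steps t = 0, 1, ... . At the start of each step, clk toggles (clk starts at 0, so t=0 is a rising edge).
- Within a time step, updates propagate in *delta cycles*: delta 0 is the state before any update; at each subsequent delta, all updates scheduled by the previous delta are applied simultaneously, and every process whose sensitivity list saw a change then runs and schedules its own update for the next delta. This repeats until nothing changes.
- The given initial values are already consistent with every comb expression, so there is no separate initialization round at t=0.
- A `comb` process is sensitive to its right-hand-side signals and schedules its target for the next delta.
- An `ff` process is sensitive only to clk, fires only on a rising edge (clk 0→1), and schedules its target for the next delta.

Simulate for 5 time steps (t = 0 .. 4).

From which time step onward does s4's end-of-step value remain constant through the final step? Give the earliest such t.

2

t=0 Δ0: s2=1 s0=0 s5=0 s3=1 clk=0 s1=1 s4=0
  Δ1: clk:0→1
  Δ2: s3:1→0
  Δ3: s1:1→0
  (3Δ to stable)
t=1 Δ0: s2=1 s0=0 s5=0 s3=0 clk=1 s1=0 s4=0
  Δ1: clk:1→0
  (1Δ to stable)
t=2 Δ0: s2=1 s0=0 s5=0 s3=0 clk=0 s1=0 s4=0
  Δ1: clk:0→1
  Δ2: s2:1→0, s4:0→1
  (2Δ to stable)
t=3 Δ0: s2=0 s0=0 s5=0 s3=0 clk=1 s1=0 s4=1
  Δ1: clk:1→0
  (1Δ to stable)
t=4 Δ0: s2=0 s0=0 s5=0 s3=0 clk=0 s1=0 s4=1
  Δ1: clk:0→1
  (1Δ to stable)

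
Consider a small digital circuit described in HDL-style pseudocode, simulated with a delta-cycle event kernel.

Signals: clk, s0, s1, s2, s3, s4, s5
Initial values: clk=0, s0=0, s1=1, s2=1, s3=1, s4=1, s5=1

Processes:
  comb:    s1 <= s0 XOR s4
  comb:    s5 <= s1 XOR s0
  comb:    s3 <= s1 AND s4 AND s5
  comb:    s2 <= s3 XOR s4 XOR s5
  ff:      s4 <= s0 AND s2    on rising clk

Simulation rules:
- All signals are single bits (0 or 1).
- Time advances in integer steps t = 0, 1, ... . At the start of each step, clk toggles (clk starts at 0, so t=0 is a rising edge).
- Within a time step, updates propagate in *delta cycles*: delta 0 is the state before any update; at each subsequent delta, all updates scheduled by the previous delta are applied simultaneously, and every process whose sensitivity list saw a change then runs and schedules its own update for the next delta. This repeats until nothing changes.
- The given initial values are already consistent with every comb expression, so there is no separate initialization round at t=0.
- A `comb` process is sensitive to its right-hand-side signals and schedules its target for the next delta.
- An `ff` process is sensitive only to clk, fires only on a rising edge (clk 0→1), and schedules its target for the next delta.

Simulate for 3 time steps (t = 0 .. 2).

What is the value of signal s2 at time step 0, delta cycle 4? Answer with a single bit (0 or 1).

1

[bits: s3,clk,s1,s4,s5,s2,s0]
t=0: Δ0=1011110 Δ1=1111110 Δ2=1110110 Δ3=0100100 Δ4=0100010 Δ5=0100000 | 5Δ
t=1: Δ0=0100000 Δ1=0000000 | 1Δ
t=2: Δ0=0000000 Δ1=0100000 | 1Δ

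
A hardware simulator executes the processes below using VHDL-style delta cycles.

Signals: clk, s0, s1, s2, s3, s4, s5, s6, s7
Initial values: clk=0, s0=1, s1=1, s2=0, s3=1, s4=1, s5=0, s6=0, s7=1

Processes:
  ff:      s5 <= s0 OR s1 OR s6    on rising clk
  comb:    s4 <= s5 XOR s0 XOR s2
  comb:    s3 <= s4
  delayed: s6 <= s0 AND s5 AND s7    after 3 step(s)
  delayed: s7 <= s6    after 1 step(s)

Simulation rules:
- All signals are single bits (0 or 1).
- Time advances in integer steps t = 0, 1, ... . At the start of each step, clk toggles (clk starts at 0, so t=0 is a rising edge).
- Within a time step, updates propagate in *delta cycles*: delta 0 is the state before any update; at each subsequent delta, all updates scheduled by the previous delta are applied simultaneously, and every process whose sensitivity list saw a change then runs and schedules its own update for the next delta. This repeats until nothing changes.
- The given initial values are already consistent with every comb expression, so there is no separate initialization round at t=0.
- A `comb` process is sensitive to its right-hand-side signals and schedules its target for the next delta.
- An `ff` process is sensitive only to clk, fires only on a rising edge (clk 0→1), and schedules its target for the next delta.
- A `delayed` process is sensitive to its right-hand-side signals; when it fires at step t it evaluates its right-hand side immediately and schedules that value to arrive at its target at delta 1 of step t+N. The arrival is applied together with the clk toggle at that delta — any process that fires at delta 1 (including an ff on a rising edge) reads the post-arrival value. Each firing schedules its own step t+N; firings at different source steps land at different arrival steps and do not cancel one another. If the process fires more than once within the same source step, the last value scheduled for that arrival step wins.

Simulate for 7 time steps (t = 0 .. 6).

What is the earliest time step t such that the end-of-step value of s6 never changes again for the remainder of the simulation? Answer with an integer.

3

t=0 Δ0: s3=1 s0=1 s1=1 s2=0 s5=0 s6=0 clk=0 s7=1 s4=1
  Δ1: clk:0→1
  Δ2: s5:0→1
  Δ3: s4:1→0
  Δ4: s3:1→0
  (4Δ to stable)
t=1 Δ0: s3=0 s0=1 s1=1 s2=0 s5=1 s6=0 clk=1 s7=1 s4=0
  Δ1: clk:1→0
  (1Δ to stable)
t=2 Δ0: s3=0 s0=1 s1=1 s2=0 s5=1 s6=0 clk=0 s7=1 s4=0
  Δ1: clk:0→1
  (1Δ to stable)
t=3 Δ0: s3=0 s0=1 s1=1 s2=0 s5=1 s6=0 clk=1 s7=1 s4=0
  Δ1: s6:0→1, clk:1→0
  (1Δ to stable)
t=4 Δ0: s3=0 s0=1 s1=1 s2=0 s5=1 s6=1 clk=0 s7=1 s4=0
  Δ1: clk:0→1
  (1Δ to stable)
t=5 Δ0: s3=0 s0=1 s1=1 s2=0 s5=1 s6=1 clk=1 s7=1 s4=0
  Δ1: clk:1→0
  (1Δ to stable)
t=6 Δ0: s3=0 s0=1 s1=1 s2=0 s5=1 s6=1 clk=0 s7=1 s4=0
  Δ1: clk:0→1
  (1Δ to stable)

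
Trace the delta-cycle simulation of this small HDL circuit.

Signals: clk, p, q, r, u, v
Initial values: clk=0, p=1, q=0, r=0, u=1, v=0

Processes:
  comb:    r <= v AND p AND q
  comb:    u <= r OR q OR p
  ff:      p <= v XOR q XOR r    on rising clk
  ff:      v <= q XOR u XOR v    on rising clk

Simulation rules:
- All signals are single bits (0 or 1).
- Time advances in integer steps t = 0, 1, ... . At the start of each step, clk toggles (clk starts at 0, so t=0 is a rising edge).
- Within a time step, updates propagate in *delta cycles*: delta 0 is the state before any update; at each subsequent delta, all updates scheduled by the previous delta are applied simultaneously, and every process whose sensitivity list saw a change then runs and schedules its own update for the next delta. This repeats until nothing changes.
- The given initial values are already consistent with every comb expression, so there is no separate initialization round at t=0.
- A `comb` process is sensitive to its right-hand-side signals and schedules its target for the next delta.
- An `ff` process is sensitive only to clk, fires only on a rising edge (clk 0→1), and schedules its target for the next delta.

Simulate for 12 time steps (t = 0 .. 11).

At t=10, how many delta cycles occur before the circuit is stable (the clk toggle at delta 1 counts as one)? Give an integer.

[bits: r,q,p,v,u,clk]
t=0: Δ0=001010 Δ1=001011 Δ2=000111 Δ3=000101 | 3Δ
t=1: Δ0=000101 Δ1=000100 | 1Δ
t=2: Δ0=000100 Δ1=000101 Δ2=001101 Δ3=001111 | 3Δ
t=3: Δ0=001111 Δ1=001110 | 1Δ
t=4: Δ0=001110 Δ1=001111 Δ2=001011 | 2Δ
t=5: Δ0=001011 Δ1=001010 | 1Δ
t=6: Δ0=001010 Δ1=001011 Δ2=000111 Δ3=000101 | 3Δ
t=7: Δ0=000101 Δ1=000100 | 1Δ
t=8: Δ0=000100 Δ1=000101 Δ2=001101 Δ3=001111 | 3Δ
t=9: Δ0=001111 Δ1=001110 | 1Δ
t=10: Δ0=001110 Δ1=001111 Δ2=001011 | 2Δ
t=11: Δ0=001011 Δ1=001010 | 1Δ

2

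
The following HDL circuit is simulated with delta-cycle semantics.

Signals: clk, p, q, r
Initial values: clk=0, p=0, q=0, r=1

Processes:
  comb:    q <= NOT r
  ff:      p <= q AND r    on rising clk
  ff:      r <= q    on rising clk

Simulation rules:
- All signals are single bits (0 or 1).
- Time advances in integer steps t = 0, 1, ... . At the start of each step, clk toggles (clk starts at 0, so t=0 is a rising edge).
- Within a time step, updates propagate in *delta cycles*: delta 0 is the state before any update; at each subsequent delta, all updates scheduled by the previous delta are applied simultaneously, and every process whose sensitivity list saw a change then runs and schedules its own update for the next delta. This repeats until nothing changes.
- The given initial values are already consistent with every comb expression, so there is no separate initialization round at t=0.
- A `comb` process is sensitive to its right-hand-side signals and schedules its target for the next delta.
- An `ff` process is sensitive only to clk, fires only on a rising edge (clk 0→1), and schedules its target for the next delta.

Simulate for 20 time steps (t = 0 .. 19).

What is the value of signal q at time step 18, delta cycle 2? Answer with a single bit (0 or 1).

t0.Δ0 p=0 clk=0 r=1 q=0
t0.Δ1 p=0 clk=1 r=1 q=0
t0.Δ2 p=0 clk=1 r=0 q=0
t0.Δ3 p=0 clk=1 r=0 q=1
t1.Δ0 p=0 clk=1 r=0 q=1
t1.Δ1 p=0 clk=0 r=0 q=1
t2.Δ0 p=0 clk=0 r=0 q=1
t2.Δ1 p=0 clk=1 r=0 q=1
t2.Δ2 p=0 clk=1 r=1 q=1
t2.Δ3 p=0 clk=1 r=1 q=0
t3.Δ0 p=0 clk=1 r=1 q=0
t3.Δ1 p=0 clk=0 r=1 q=0
t4.Δ0 p=0 clk=0 r=1 q=0
t4.Δ1 p=0 clk=1 r=1 q=0
t4.Δ2 p=0 clk=1 r=0 q=0
t4.Δ3 p=0 clk=1 r=0 q=1
t5.Δ0 p=0 clk=1 r=0 q=1
t5.Δ1 p=0 clk=0 r=0 q=1
t6.Δ0 p=0 clk=0 r=0 q=1
t6.Δ1 p=0 clk=1 r=0 q=1
t6.Δ2 p=0 clk=1 r=1 q=1
t6.Δ3 p=0 clk=1 r=1 q=0
t7.Δ0 p=0 clk=1 r=1 q=0
t7.Δ1 p=0 clk=0 r=1 q=0
t8.Δ0 p=0 clk=0 r=1 q=0
t8.Δ1 p=0 clk=1 r=1 q=0
t8.Δ2 p=0 clk=1 r=0 q=0
t8.Δ3 p=0 clk=1 r=0 q=1
t9.Δ0 p=0 clk=1 r=0 q=1
t9.Δ1 p=0 clk=0 r=0 q=1
t10.Δ0 p=0 clk=0 r=0 q=1
t10.Δ1 p=0 clk=1 r=0 q=1
t10.Δ2 p=0 clk=1 r=1 q=1
t10.Δ3 p=0 clk=1 r=1 q=0
t11.Δ0 p=0 clk=1 r=1 q=0
t11.Δ1 p=0 clk=0 r=1 q=0
t12.Δ0 p=0 clk=0 r=1 q=0
t12.Δ1 p=0 clk=1 r=1 q=0
t12.Δ2 p=0 clk=1 r=0 q=0
t12.Δ3 p=0 clk=1 r=0 q=1
t13.Δ0 p=0 clk=1 r=0 q=1
t13.Δ1 p=0 clk=0 r=0 q=1
t14.Δ0 p=0 clk=0 r=0 q=1
t14.Δ1 p=0 clk=1 r=0 q=1
t14.Δ2 p=0 clk=1 r=1 q=1
t14.Δ3 p=0 clk=1 r=1 q=0
t15.Δ0 p=0 clk=1 r=1 q=0
t15.Δ1 p=0 clk=0 r=1 q=0
t16.Δ0 p=0 clk=0 r=1 q=0
t16.Δ1 p=0 clk=1 r=1 q=0
t16.Δ2 p=0 clk=1 r=0 q=0
t16.Δ3 p=0 clk=1 r=0 q=1
t17.Δ0 p=0 clk=1 r=0 q=1
t17.Δ1 p=0 clk=0 r=0 q=1
t18.Δ0 p=0 clk=0 r=0 q=1
t18.Δ1 p=0 clk=1 r=0 q=1
t18.Δ2 p=0 clk=1 r=1 q=1
t18.Δ3 p=0 clk=1 r=1 q=0
t19.Δ0 p=0 clk=1 r=1 q=0
t19.Δ1 p=0 clk=0 r=1 q=0

1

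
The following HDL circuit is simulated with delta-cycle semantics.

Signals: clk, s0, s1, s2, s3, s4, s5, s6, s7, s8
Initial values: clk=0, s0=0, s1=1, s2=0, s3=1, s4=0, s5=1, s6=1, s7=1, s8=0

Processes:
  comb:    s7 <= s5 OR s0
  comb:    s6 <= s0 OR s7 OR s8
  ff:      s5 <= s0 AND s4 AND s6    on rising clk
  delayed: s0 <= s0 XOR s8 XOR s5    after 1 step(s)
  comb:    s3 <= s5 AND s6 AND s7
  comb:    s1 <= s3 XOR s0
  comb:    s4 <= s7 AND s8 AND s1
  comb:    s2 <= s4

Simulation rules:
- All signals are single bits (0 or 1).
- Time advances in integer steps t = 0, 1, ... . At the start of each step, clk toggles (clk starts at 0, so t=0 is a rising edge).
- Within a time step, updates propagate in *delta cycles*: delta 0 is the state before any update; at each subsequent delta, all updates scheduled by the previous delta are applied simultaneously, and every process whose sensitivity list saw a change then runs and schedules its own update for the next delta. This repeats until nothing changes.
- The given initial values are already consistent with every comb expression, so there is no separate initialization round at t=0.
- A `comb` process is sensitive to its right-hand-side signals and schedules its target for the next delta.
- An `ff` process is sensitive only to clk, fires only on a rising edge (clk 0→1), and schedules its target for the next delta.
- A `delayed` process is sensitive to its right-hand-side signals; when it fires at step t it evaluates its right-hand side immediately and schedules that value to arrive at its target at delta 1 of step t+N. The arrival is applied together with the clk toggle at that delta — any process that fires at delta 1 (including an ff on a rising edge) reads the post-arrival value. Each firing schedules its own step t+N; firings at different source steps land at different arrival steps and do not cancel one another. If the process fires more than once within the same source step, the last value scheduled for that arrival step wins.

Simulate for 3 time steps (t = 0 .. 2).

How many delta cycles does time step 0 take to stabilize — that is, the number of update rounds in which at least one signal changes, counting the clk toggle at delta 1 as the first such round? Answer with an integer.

t0.Δ0 clk=0 s2=0 s3=1 s6=1 s7=1 s4=0 s8=0 s0=0 s5=1 s1=1
t0.Δ1 clk=1 s2=0 s3=1 s6=1 s7=1 s4=0 s8=0 s0=0 s5=1 s1=1
t0.Δ2 clk=1 s2=0 s3=1 s6=1 s7=1 s4=0 s8=0 s0=0 s5=0 s1=1
t0.Δ3 clk=1 s2=0 s3=0 s6=1 s7=0 s4=0 s8=0 s0=0 s5=0 s1=1
t0.Δ4 clk=1 s2=0 s3=0 s6=0 s7=0 s4=0 s8=0 s0=0 s5=0 s1=0
t1.Δ0 clk=1 s2=0 s3=0 s6=0 s7=0 s4=0 s8=0 s0=0 s5=0 s1=0
t1.Δ1 clk=0 s2=0 s3=0 s6=0 s7=0 s4=0 s8=0 s0=0 s5=0 s1=0
t2.Δ0 clk=0 s2=0 s3=0 s6=0 s7=0 s4=0 s8=0 s0=0 s5=0 s1=0
t2.Δ1 clk=1 s2=0 s3=0 s6=0 s7=0 s4=0 s8=0 s0=0 s5=0 s1=0

4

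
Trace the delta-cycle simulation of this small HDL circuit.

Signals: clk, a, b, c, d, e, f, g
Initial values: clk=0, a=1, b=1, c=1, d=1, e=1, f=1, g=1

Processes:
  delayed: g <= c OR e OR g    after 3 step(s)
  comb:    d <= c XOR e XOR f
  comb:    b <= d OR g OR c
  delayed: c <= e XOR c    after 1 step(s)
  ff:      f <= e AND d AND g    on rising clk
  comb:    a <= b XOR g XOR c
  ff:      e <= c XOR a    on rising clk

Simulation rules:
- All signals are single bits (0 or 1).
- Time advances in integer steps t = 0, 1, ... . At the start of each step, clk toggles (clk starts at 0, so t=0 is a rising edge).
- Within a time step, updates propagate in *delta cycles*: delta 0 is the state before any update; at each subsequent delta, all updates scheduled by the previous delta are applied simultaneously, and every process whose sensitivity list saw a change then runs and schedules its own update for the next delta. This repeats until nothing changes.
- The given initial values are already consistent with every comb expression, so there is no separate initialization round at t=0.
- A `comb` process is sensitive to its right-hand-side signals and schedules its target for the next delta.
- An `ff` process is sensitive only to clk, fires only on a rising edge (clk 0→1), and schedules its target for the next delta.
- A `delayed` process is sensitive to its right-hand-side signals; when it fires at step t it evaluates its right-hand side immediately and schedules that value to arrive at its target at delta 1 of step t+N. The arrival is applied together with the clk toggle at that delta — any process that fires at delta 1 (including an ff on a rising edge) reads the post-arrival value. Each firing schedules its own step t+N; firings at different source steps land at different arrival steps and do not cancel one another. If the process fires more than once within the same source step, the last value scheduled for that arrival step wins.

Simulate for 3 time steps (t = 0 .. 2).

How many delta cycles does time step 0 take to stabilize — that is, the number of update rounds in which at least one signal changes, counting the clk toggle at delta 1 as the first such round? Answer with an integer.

t0.Δ0 b=1 d=1 c=1 a=1 f=1 g=1 e=1 clk=0
t0.Δ1 b=1 d=1 c=1 a=1 f=1 g=1 e=1 clk=1
t0.Δ2 b=1 d=1 c=1 a=1 f=1 g=1 e=0 clk=1
t0.Δ3 b=1 d=0 c=1 a=1 f=1 g=1 e=0 clk=1
t1.Δ0 b=1 d=0 c=1 a=1 f=1 g=1 e=0 clk=1
t1.Δ1 b=1 d=0 c=1 a=1 f=1 g=1 e=0 clk=0
t2.Δ0 b=1 d=0 c=1 a=1 f=1 g=1 e=0 clk=0
t2.Δ1 b=1 d=0 c=1 a=1 f=1 g=1 e=0 clk=1
t2.Δ2 b=1 d=0 c=1 a=1 f=0 g=1 e=0 clk=1
t2.Δ3 b=1 d=1 c=1 a=1 f=0 g=1 e=0 clk=1

3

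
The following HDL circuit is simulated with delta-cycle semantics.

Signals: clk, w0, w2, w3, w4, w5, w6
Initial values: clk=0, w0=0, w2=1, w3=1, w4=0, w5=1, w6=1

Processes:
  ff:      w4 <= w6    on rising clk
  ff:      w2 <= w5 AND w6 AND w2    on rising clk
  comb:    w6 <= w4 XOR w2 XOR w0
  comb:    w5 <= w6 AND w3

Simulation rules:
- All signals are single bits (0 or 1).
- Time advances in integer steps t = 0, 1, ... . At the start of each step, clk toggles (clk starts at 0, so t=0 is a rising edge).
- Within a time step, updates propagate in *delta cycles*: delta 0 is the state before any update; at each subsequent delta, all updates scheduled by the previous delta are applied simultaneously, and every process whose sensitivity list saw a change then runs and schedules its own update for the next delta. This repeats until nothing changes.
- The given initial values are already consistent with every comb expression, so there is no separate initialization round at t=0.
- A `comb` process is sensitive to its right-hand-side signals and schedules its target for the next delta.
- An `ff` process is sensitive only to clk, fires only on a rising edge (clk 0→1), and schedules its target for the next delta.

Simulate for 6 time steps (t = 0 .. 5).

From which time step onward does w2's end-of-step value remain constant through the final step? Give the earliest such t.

t=0 Δ0: w4=0 w2=1 w0=0 clk=0 w6=1 w3=1 w5=1
  Δ1: clk:0→1
  Δ2: w4:0→1
  Δ3: w6:1→0
  Δ4: w5:1→0
  (4Δ to stable)
t=1 Δ0: w4=1 w2=1 w0=0 clk=1 w6=0 w3=1 w5=0
  Δ1: clk:1→0
  (1Δ to stable)
t=2 Δ0: w4=1 w2=1 w0=0 clk=0 w6=0 w3=1 w5=0
  Δ1: clk:0→1
  Δ2: w4:1→0, w2:1→0
  (2Δ to stable)
t=3 Δ0: w4=0 w2=0 w0=0 clk=1 w6=0 w3=1 w5=0
  Δ1: clk:1→0
  (1Δ to stable)
t=4 Δ0: w4=0 w2=0 w0=0 clk=0 w6=0 w3=1 w5=0
  Δ1: clk:0→1
  (1Δ to stable)
t=5 Δ0: w4=0 w2=0 w0=0 clk=1 w6=0 w3=1 w5=0
  Δ1: clk:1→0
  (1Δ to stable)

2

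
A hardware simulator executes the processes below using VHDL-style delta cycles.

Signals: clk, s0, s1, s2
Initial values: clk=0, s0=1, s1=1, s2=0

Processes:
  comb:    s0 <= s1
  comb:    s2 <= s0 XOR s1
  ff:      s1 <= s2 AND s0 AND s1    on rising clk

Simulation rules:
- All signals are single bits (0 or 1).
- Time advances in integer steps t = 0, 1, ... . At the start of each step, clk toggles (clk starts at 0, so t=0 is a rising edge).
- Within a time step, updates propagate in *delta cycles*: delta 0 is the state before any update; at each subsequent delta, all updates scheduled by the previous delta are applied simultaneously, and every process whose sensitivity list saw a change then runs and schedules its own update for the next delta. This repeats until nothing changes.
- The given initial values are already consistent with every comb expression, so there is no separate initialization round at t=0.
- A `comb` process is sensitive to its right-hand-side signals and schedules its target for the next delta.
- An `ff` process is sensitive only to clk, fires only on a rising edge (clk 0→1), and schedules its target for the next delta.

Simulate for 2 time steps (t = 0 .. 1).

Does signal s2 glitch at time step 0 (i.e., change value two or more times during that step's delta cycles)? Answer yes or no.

yes

[bits: s2,s1,clk,s0]
t=0: Δ0=0101 Δ1=0111 Δ2=0011 Δ3=1010 Δ4=0010 | 4Δ
t=1: Δ0=0010 Δ1=0000 | 1Δ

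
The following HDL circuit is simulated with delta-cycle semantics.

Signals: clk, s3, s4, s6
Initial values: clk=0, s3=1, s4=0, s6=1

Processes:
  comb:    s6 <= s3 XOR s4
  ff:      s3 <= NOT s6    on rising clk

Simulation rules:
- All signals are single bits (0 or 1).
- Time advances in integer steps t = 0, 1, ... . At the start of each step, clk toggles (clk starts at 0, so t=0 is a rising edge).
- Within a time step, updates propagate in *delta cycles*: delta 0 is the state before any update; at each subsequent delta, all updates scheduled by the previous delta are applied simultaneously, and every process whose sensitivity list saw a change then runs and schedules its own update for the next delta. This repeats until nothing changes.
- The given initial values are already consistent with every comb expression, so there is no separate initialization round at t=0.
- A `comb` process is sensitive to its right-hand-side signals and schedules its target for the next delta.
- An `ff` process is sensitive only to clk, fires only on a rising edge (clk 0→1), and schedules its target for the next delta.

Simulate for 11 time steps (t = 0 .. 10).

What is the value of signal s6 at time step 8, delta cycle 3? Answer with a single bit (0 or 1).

t0.Δ0 s3=1 s6=1 s4=0 clk=0
t0.Δ1 s3=1 s6=1 s4=0 clk=1
t0.Δ2 s3=0 s6=1 s4=0 clk=1
t0.Δ3 s3=0 s6=0 s4=0 clk=1
t1.Δ0 s3=0 s6=0 s4=0 clk=1
t1.Δ1 s3=0 s6=0 s4=0 clk=0
t2.Δ0 s3=0 s6=0 s4=0 clk=0
t2.Δ1 s3=0 s6=0 s4=0 clk=1
t2.Δ2 s3=1 s6=0 s4=0 clk=1
t2.Δ3 s3=1 s6=1 s4=0 clk=1
t3.Δ0 s3=1 s6=1 s4=0 clk=1
t3.Δ1 s3=1 s6=1 s4=0 clk=0
t4.Δ0 s3=1 s6=1 s4=0 clk=0
t4.Δ1 s3=1 s6=1 s4=0 clk=1
t4.Δ2 s3=0 s6=1 s4=0 clk=1
t4.Δ3 s3=0 s6=0 s4=0 clk=1
t5.Δ0 s3=0 s6=0 s4=0 clk=1
t5.Δ1 s3=0 s6=0 s4=0 clk=0
t6.Δ0 s3=0 s6=0 s4=0 clk=0
t6.Δ1 s3=0 s6=0 s4=0 clk=1
t6.Δ2 s3=1 s6=0 s4=0 clk=1
t6.Δ3 s3=1 s6=1 s4=0 clk=1
t7.Δ0 s3=1 s6=1 s4=0 clk=1
t7.Δ1 s3=1 s6=1 s4=0 clk=0
t8.Δ0 s3=1 s6=1 s4=0 clk=0
t8.Δ1 s3=1 s6=1 s4=0 clk=1
t8.Δ2 s3=0 s6=1 s4=0 clk=1
t8.Δ3 s3=0 s6=0 s4=0 clk=1
t9.Δ0 s3=0 s6=0 s4=0 clk=1
t9.Δ1 s3=0 s6=0 s4=0 clk=0
t10.Δ0 s3=0 s6=0 s4=0 clk=0
t10.Δ1 s3=0 s6=0 s4=0 clk=1
t10.Δ2 s3=1 s6=0 s4=0 clk=1
t10.Δ3 s3=1 s6=1 s4=0 clk=1

0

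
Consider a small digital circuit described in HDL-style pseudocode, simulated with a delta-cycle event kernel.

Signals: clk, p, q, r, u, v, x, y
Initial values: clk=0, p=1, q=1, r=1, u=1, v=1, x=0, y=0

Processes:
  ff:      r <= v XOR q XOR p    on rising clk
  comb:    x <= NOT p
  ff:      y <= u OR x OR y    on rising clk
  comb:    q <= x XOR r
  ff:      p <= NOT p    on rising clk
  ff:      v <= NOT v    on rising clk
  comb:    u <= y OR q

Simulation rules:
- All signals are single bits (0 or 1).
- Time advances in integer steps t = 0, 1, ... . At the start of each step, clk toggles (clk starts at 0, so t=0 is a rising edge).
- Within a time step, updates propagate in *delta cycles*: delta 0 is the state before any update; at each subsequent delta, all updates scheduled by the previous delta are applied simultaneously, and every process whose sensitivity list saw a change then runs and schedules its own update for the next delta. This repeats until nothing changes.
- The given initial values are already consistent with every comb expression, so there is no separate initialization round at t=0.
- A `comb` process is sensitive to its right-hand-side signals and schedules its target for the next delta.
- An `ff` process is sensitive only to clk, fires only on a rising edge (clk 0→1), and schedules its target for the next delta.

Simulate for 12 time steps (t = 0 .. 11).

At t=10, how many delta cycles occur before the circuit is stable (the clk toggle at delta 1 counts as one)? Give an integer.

t0.Δ0 v=1 u=1 r=1 y=0 clk=0 q=1 x=0 p=1
t0.Δ1 v=1 u=1 r=1 y=0 clk=1 q=1 x=0 p=1
t0.Δ2 v=0 u=1 r=1 y=1 clk=1 q=1 x=0 p=0
t0.Δ3 v=0 u=1 r=1 y=1 clk=1 q=1 x=1 p=0
t0.Δ4 v=0 u=1 r=1 y=1 clk=1 q=0 x=1 p=0
t1.Δ0 v=0 u=1 r=1 y=1 clk=1 q=0 x=1 p=0
t1.Δ1 v=0 u=1 r=1 y=1 clk=0 q=0 x=1 p=0
t2.Δ0 v=0 u=1 r=1 y=1 clk=0 q=0 x=1 p=0
t2.Δ1 v=0 u=1 r=1 y=1 clk=1 q=0 x=1 p=0
t2.Δ2 v=1 u=1 r=0 y=1 clk=1 q=0 x=1 p=1
t2.Δ3 v=1 u=1 r=0 y=1 clk=1 q=1 x=0 p=1
t2.Δ4 v=1 u=1 r=0 y=1 clk=1 q=0 x=0 p=1
t3.Δ0 v=1 u=1 r=0 y=1 clk=1 q=0 x=0 p=1
t3.Δ1 v=1 u=1 r=0 y=1 clk=0 q=0 x=0 p=1
t4.Δ0 v=1 u=1 r=0 y=1 clk=0 q=0 x=0 p=1
t4.Δ1 v=1 u=1 r=0 y=1 clk=1 q=0 x=0 p=1
t4.Δ2 v=0 u=1 r=0 y=1 clk=1 q=0 x=0 p=0
t4.Δ3 v=0 u=1 r=0 y=1 clk=1 q=0 x=1 p=0
t4.Δ4 v=0 u=1 r=0 y=1 clk=1 q=1 x=1 p=0
t5.Δ0 v=0 u=1 r=0 y=1 clk=1 q=1 x=1 p=0
t5.Δ1 v=0 u=1 r=0 y=1 clk=0 q=1 x=1 p=0
t6.Δ0 v=0 u=1 r=0 y=1 clk=0 q=1 x=1 p=0
t6.Δ1 v=0 u=1 r=0 y=1 clk=1 q=1 x=1 p=0
t6.Δ2 v=1 u=1 r=1 y=1 clk=1 q=1 x=1 p=1
t6.Δ3 v=1 u=1 r=1 y=1 clk=1 q=0 x=0 p=1
t6.Δ4 v=1 u=1 r=1 y=1 clk=1 q=1 x=0 p=1
t7.Δ0 v=1 u=1 r=1 y=1 clk=1 q=1 x=0 p=1
t7.Δ1 v=1 u=1 r=1 y=1 clk=0 q=1 x=0 p=1
t8.Δ0 v=1 u=1 r=1 y=1 clk=0 q=1 x=0 p=1
t8.Δ1 v=1 u=1 r=1 y=1 clk=1 q=1 x=0 p=1
t8.Δ2 v=0 u=1 r=1 y=1 clk=1 q=1 x=0 p=0
t8.Δ3 v=0 u=1 r=1 y=1 clk=1 q=1 x=1 p=0
t8.Δ4 v=0 u=1 r=1 y=1 clk=1 q=0 x=1 p=0
t9.Δ0 v=0 u=1 r=1 y=1 clk=1 q=0 x=1 p=0
t9.Δ1 v=0 u=1 r=1 y=1 clk=0 q=0 x=1 p=0
t10.Δ0 v=0 u=1 r=1 y=1 clk=0 q=0 x=1 p=0
t10.Δ1 v=0 u=1 r=1 y=1 clk=1 q=0 x=1 p=0
t10.Δ2 v=1 u=1 r=0 y=1 clk=1 q=0 x=1 p=1
t10.Δ3 v=1 u=1 r=0 y=1 clk=1 q=1 x=0 p=1
t10.Δ4 v=1 u=1 r=0 y=1 clk=1 q=0 x=0 p=1
t11.Δ0 v=1 u=1 r=0 y=1 clk=1 q=0 x=0 p=1
t11.Δ1 v=1 u=1 r=0 y=1 clk=0 q=0 x=0 p=1

4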